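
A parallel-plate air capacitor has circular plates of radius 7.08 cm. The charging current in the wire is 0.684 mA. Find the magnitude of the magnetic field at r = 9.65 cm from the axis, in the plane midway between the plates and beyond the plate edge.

1.42×10^-9 T

No conduction current crosses the gap, so I_d there equals the 6.84×10^-4 A in the leads.
For r ≥ R the full I_d is enclosed: B = μ₀ I_d/(2πr) = (4π×10^-7)(6.84×10^-4)/(2π·0.0965) = 1.42×10^-9 T.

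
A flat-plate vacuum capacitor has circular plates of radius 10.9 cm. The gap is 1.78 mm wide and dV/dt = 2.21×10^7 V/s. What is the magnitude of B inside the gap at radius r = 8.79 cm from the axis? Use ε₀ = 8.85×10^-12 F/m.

6.07×10^-9 T

With E = V/d, dE/dt = 1.242×10^10 V/(m·s) and πR² = 0.03733 m², giving I_d = ε₀ πR² dE/dt = 4.103×10^-3 A.
For r < R the Ampère–Maxwell law gives B(2πr) = μ₀ I_d (r²/R²), so B = μ₀ I_d r/(2πR²) = (4π×10^-7)(4.103×10^-3)(0.0879)/(2π·0.109²) = 6.07×10^-9 T.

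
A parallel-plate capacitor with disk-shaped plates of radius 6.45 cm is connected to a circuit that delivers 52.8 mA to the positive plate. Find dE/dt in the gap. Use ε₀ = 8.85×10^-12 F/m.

By continuity, I_d in the gap equals the 52.8 mA flowing in the wire.
Inverting I_d = ε₀ A dE/dt gives dE/dt = 0.0528 / (8.85×10^-12 · 0.01307) = 4.56×10^11 V/(m·s).

4.56×10^11 V/(m·s)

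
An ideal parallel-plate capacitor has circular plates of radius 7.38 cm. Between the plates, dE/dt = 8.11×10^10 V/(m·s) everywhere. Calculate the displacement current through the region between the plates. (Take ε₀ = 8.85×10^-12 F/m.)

I_d = ε₀ A (dE/dt) = (8.85×10^-12)(0.01711 m²)(8.11×10^10) = 0.0123 A.

0.0123 A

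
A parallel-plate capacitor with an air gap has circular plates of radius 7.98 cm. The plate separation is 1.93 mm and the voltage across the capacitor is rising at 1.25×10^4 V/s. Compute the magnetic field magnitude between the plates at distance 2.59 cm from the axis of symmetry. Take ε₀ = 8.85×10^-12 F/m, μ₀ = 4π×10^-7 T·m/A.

9.33×10^-13 T

I_d = C dV/dt with C = ε₀πR²/d = 9.176×10^-11 F, so I_d = (9.176×10^-11)(1.25×10^4) = 1.147×10^-6 A.
An Ampèrian loop of radius r encloses a fraction (r/R)² of I_d. Then B·2πr = μ₀ I_d (r/R)², giving B = μ₀ I_d r/(2πR²) = 9.33×10^-13 T.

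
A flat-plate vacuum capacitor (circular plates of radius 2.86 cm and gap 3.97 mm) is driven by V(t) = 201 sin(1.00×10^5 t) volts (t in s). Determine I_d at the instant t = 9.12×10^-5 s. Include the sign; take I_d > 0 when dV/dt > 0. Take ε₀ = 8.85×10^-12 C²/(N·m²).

C = ε₀A/d = (8.85×10^-12)(2.570×10^-3)/(3.97×10^-3) = 5.729×10^-12 F. dV/dt = V₀ω·cos(ωt); at ωt = 9.12 rad this factor is -0.9539.
I_d = C dV/dt = (5.729×10^-12)(201)(1.00×10^5)(-0.9539) = -1.10×10^-4 A.

-1.10×10^-4 A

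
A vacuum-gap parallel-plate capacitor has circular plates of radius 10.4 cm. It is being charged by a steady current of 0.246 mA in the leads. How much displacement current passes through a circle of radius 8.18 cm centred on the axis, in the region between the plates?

1.52×10^-4 A

No conduction current crosses the gap, so I_d there equals the 2.46×10^-4 A in the leads.
Through an area πr² the displacement current is I_d·(πr²/πR²) = I_d (r/R)² = 1.52×10^-4 A.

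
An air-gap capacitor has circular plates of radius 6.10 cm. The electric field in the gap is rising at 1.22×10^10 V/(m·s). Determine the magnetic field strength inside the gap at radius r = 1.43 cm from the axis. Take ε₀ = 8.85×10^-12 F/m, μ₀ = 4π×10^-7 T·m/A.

I_d = ε₀ dΦ_E/dt = ε₀ πR² (dE/dt) = (8.85×10^-12)(0.01169)(1.22×10^10) = 1.262×10^-3 A through the full plate area.
An Ampèrian loop of radius r encloses a fraction (r/R)² of I_d. Then B·2πr = μ₀ I_d (r/R)², giving B = μ₀ I_d r/(2πR²) = 9.70×10^-10 T.

9.70×10^-10 T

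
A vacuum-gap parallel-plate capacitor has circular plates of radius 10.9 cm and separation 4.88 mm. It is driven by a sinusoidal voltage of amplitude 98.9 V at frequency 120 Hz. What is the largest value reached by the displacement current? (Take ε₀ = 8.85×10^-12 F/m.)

The displacement current equals the conduction current C dV/dt, which peaks at C V₀ ω.
With C = ε₀A/d = (8.85×10^-12)(0.03733)/(4.88×10^-3) = 6.770×10^-11 F and ω = 2πf = 754.0 rad/s, I_d,max = (6.770×10^-11)(98.9)(754.0) = 5.05×10^-6 A.

5.05×10^-6 A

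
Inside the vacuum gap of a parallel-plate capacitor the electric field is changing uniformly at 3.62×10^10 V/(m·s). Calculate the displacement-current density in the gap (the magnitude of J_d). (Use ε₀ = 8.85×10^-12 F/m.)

J_d = ε₀ dE/dt = (8.85×10^-12)(3.62×10^10) = 0.320 A/m².

0.320 A/m²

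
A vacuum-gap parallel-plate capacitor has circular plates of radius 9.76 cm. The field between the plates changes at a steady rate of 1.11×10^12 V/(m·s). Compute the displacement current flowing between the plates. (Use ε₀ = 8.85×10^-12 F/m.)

0.294 A

With a uniform field, Φ_E = EA, so I_d = ε₀ A dE/dt = 0.294 A.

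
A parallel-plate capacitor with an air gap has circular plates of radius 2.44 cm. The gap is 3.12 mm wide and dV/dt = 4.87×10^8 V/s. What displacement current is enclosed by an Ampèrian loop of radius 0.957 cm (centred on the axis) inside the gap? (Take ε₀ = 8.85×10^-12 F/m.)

With E = V/d, dE/dt = 1.561×10^11 V/(m·s) and πR² = 1.870×10^-3 m², giving I_d = ε₀ πR² dE/dt = 2.583×10^-3 A.
Through an area πr² the displacement current is I_d·(πr²/πR²) = I_d (r/R)² = 3.97×10^-4 A.

3.97×10^-4 A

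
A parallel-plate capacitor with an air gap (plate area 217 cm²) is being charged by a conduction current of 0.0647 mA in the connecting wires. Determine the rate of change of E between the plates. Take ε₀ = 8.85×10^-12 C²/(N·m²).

The displacement current between the plates equals the conduction current, I_d = 0.0647 mA.
Then dE/dt = I_d/(ε₀A) = 3.37×10^8 V/(m·s).

3.37×10^8 V/(m·s)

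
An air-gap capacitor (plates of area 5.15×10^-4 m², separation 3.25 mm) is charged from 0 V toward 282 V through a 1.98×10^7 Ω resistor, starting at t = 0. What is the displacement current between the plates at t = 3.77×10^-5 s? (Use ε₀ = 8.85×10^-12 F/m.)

3.66×10^-6 A

C = ε₀A/d = (8.85×10^-12)(5.15×10^-4)/(3.25×10^-3) = 1.402×10^-12 F and τ = RC = 2.776×10^-5 s. I_d in the gap equals the RC charging current.
I_d(t) = (V₀/R) e^(−t/τ) = 1.424×10^-5 · e^(−1.358) = 3.66×10^-6 A.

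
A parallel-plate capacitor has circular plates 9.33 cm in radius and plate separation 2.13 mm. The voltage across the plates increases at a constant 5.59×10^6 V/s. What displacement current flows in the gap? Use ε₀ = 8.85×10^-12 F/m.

6.35×10^-4 A

E = V/d so dE/dt = (dV/dt)/d = 2.624×10^9 V/(m·s), and I_d = ε₀ A dE/dt = (8.85×10^-12)(0.02735)(2.624×10^9) = 6.35×10^-4 A.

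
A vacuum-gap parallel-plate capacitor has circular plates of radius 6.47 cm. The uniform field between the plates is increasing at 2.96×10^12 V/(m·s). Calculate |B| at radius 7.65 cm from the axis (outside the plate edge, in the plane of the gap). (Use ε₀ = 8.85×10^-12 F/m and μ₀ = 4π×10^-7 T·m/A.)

Total displacement current: I_d = ε₀(πR²)(dE/dt) = (8.85×10^-12)(0.01315)(2.96×10^12) = 0.3445 A.
Outside the plates the loop encloses all of I_d, so B·2πr = μ₀ I_d and B = 9.01×10^-7 T.

9.01×10^-7 T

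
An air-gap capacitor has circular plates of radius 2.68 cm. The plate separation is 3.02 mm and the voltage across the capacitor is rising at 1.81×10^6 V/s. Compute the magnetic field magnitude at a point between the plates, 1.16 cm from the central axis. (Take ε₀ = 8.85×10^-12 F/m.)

3.87×10^-11 T

I_d = C dV/dt with C = ε₀πR²/d = 6.611×10^-12 F, so I_d = (6.611×10^-12)(1.81×10^6) = 1.197×10^-5 A.
∮B·dl = μ₀ I_d,enc with I_d,enc = I_d r²/R² = 2.243×10^-6 A; so B = μ₀ I_d,enc/(2πr) = 3.87×10^-11 T.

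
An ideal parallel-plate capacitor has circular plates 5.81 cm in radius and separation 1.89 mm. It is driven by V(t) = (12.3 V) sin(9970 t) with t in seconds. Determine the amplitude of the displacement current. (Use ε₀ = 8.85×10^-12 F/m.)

6.09×10^-6 A

C = ε₀A/d = (8.85×10^-12)(0.01060)/(1.89×10^-3) = 4.963×10^-11 F; ω = 9970 rad/s.
I_d = C dV/dt, so |I_d|_max = C V₀ ω = (4.963×10^-11)(12.3)(9970) = 6.09×10^-6 A.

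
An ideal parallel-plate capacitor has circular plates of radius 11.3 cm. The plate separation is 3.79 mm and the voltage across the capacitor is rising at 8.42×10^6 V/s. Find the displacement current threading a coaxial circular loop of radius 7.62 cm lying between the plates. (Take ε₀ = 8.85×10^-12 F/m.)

I_d = C dV/dt with C = ε₀πR²/d = 9.366×10^-11 F, so I_d = (9.366×10^-11)(8.42×10^6) = 7.886×10^-4 A.
Through an area πr² the displacement current is I_d·(πr²/πR²) = I_d (r/R)² = 3.59×10^-4 A.

3.59×10^-4 A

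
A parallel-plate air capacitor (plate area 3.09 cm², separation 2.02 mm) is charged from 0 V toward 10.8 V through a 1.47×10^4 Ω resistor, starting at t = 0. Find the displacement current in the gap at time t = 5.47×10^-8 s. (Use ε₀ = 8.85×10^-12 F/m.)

C = ε₀A/d = (8.85×10^-12)(3.09×10^-4)/(2.02×10^-3) = 1.354×10^-12 F and τ = RC = 1.990×10^-8 s. I_d in the gap equals the RC charging current.
I_d(t) = (V₀/R) e^(−t/τ) = 7.347×10^-4 · e^(−2.749) = 4.70×10^-5 A.

4.70×10^-5 A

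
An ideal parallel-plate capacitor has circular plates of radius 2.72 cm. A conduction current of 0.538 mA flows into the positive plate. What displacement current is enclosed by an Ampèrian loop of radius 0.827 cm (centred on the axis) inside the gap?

No conduction current crosses the gap, so I_d there equals the 5.38×10^-4 A in the leads.
Through an area πr² the displacement current is I_d·(πr²/πR²) = I_d (r/R)² = 4.97×10^-5 A.

4.97×10^-5 A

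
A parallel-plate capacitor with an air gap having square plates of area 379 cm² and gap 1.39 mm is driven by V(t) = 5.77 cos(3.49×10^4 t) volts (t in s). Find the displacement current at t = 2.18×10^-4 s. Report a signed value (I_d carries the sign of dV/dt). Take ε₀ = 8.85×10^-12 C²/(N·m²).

dE/dt = (V₀ω/d)·−sin(ωt) with ωt = 7.6082 rad: (5.77)(3.49×10^4)(-0.9699)/(1.39×10^-3) = -1.405×10^8 V/(m·s).
I_d = ε₀ A dE/dt = (8.85×10^-12)(0.0379)(-1.405×10^8) = -4.71×10^-5 A.

-4.71×10^-5 A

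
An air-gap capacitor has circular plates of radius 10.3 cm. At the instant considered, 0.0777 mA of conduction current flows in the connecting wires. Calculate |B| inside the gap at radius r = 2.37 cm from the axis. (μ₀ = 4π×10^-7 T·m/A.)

By continuity the displacement current in the gap matches the conduction current: I_d = 7.77×10^-5 A.
∮B·dl = μ₀ I_d,enc with I_d,enc = I_d r²/R² = 4.114×10^-6 A; so B = μ₀ I_d,enc/(2πr) = 3.47×10^-11 T.

3.47×10^-11 T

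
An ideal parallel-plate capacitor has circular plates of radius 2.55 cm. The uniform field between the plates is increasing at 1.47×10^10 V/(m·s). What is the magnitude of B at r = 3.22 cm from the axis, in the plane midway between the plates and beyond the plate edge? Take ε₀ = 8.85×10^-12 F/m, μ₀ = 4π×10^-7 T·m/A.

1.65×10^-9 T

Total displacement current: I_d = ε₀(πR²)(dE/dt) = (8.85×10^-12)(2.043×10^-3)(1.47×10^10) = 2.658×10^-4 A.
With r > R the enclosed displacement current is the full I_d; B = μ₀ I_d / (2πr) = 1.65×10^-9 T.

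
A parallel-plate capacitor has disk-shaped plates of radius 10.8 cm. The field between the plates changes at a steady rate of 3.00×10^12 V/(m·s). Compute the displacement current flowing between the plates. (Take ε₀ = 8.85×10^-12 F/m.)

I_d = ε₀ A (dE/dt) = (8.85×10^-12)(0.03664 m²)(3.00×10^12) = 0.973 A.

0.973 A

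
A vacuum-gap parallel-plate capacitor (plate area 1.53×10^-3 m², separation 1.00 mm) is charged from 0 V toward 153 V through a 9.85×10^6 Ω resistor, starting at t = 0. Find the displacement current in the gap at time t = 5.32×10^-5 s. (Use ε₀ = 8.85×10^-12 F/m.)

1.04×10^-5 A

With C = ε₀A/d = (8.85×10^-12)(1.53×10^-3)/(1.00×10^-3) = 1.354×10^-11 F, the time constant is τ = RC = 1.334×10^-4 s, so t/τ = 0.3988 and e^(−t/τ) = 0.6711.
I_d = I_cond = (V₀/R) e^(−t/τ) = (1.553×10^-5)(0.6711) = 1.04×10^-5 A.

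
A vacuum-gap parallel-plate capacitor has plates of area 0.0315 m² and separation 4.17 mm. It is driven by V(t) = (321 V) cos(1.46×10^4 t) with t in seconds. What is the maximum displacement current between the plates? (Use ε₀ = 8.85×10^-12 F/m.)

3.13×10^-4 A

C = ε₀A/d = (8.85×10^-12)(0.0315)/(4.17×10^-3) = 6.685×10^-11 F; ω = 1.46×10^4 rad/s.
I_d = C dV/dt, so |I_d|_max = C V₀ ω = (6.685×10^-11)(321)(1.46×10^4) = 3.13×10^-4 A.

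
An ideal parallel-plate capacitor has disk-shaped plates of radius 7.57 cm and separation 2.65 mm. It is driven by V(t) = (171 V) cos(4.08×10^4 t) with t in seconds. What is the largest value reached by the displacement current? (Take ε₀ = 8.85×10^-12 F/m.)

4.19×10^-4 A

C = ε₀A/d = (8.85×10^-12)(0.01800)/(2.65×10^-3) = 6.011×10^-11 F; ω = 4.08×10^4 rad/s.
I_d = C dV/dt, so |I_d|_max = C V₀ ω = (6.011×10^-11)(171)(4.08×10^4) = 4.19×10^-4 A.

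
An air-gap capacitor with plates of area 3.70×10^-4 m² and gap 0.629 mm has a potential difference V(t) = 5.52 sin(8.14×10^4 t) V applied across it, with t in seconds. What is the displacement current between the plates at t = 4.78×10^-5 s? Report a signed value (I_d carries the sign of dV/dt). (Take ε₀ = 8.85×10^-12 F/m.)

-1.71×10^-6 A

dE/dt = (V₀ω/d)·cos(ωt) with ωt = 3.89092 rad: (5.52)(8.14×10^4)(-0.7321)/(6.29×10^-4) = -5.230×10^8 V/(m·s).
I_d = ε₀ A dE/dt = (8.85×10^-12)(3.70×10^-4)(-5.230×10^8) = -1.71×10^-6 A.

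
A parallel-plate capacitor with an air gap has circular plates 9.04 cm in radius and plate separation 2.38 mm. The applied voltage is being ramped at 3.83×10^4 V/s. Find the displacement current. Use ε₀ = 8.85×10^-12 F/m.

The field between the plates is E = V/d, so dE/dt = (3.83×10^4)/(2.38×10^-3 m) = 1.609×10^7 V/(m·s).
I_d = ε₀ A (dE/dt) = (8.85×10^-12)(0.02567)(1.609×10^7) = 3.66×10^-6 A.

3.66×10^-6 A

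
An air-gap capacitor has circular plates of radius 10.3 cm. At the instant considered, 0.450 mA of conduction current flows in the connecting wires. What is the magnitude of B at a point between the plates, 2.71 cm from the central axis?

2.30×10^-10 T

By continuity the displacement current in the gap matches the conduction current: I_d = 4.50×10^-4 A.
For r < R the Ampère–Maxwell law gives B(2πr) = μ₀ I_d (r²/R²), so B = μ₀ I_d r/(2πR²) = (4π×10^-7)(4.50×10^-4)(0.0271)/(2π·0.103²) = 2.30×10^-10 T.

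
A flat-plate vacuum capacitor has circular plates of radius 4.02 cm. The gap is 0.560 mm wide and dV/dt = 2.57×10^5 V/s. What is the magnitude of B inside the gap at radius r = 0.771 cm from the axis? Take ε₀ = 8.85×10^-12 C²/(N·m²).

1.97×10^-11 T

I_d = C dV/dt with C = ε₀πR²/d = 8.023×10^-11 F, so I_d = (8.023×10^-11)(2.57×10^5) = 2.062×10^-5 A.
An Ampèrian loop of radius r encloses a fraction (r/R)² of I_d. Then B·2πr = μ₀ I_d (r/R)², giving B = μ₀ I_d r/(2πR²) = 1.97×10^-11 T.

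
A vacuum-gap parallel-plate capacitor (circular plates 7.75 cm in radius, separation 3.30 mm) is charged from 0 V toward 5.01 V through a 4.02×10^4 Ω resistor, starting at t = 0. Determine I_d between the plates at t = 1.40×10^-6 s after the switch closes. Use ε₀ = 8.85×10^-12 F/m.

With C = ε₀A/d = (8.85×10^-12)(0.01887)/(3.30×10^-3) = 5.061×10^-11 F, the time constant is τ = RC = 2.035×10^-6 s, so t/τ = 0.6880 and e^(−t/τ) = 0.5026.
I_d = I_cond = (V₀/R) e^(−t/τ) = (1.246×10^-4)(0.5026) = 6.26×10^-5 A.

6.26×10^-5 A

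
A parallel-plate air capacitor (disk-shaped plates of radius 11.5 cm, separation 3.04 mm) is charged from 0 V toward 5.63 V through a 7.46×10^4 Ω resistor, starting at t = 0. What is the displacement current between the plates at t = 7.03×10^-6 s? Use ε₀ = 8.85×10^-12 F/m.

3.46×10^-5 A

With C = ε₀A/d = (8.85×10^-12)(0.04155)/(3.04×10^-3) = 1.210×10^-10 F, the time constant is τ = RC = 9.027×10^-6 s, so t/τ = 0.7788 and e^(−t/τ) = 0.4590.
I_d = I_cond = (V₀/R) e^(−t/τ) = (7.547×10^-5)(0.4590) = 3.46×10^-5 A.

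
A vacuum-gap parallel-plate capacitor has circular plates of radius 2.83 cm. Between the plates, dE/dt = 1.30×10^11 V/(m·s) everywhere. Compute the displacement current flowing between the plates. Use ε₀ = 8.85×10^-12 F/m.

2.89×10^-3 A

The displacement current is ε₀ times dΦ_E/dt = ε₀ A dE/dt = (8.85×10^-12)(2.516×10^-3)(1.30×10^11) = 2.89×10^-3 A.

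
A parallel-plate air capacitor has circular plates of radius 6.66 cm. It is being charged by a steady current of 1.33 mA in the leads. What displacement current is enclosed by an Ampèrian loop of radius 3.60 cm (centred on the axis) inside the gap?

3.89×10^-4 A

By continuity the displacement current in the gap matches the conduction current: I_d = 1.33×10^-3 A.
The field is uniform, so I_d,enc = I_d (r/R)² = (1.33×10^-3)(3.60/6.66)² = 3.89×10^-4 A.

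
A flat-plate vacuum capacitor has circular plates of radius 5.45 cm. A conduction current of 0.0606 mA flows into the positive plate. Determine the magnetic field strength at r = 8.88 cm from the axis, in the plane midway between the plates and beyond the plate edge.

No conduction current crosses the gap, so I_d there equals the 6.06×10^-5 A in the leads.
With r > R the enclosed displacement current is the full I_d; B = μ₀ I_d / (2πr) = 1.36×10^-10 T.

1.36×10^-10 T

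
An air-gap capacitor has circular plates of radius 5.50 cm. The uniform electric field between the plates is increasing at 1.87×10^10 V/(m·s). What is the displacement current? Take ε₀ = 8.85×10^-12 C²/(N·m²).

1.57×10^-3 A

The displacement current is ε₀ times dΦ_E/dt = ε₀ A dE/dt = (8.85×10^-12)(9.503×10^-3)(1.87×10^10) = 1.57×10^-3 A.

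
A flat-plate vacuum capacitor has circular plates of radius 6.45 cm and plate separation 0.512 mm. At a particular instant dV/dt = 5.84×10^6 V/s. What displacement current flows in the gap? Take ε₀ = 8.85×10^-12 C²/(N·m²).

1.32×10^-3 A

The displacement current equals the charging current C dV/dt. With C = ε₀A/d = (8.85×10^-12)(0.01307)/(5.12×10^-4) = 2.259×10^-10 F, I_d = (2.259×10^-10)(5.84×10^6) = 1.32×10^-3 A.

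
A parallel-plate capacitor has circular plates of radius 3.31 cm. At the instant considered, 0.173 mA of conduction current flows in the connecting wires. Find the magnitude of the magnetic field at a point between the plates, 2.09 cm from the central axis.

6.60×10^-10 T

No conduction current crosses the gap, so I_d there equals the 1.73×10^-4 A in the leads.
∮B·dl = μ₀ I_d,enc with I_d,enc = I_d r²/R² = 6.897×10^-5 A; so B = μ₀ I_d,enc/(2πr) = 6.60×10^-10 T.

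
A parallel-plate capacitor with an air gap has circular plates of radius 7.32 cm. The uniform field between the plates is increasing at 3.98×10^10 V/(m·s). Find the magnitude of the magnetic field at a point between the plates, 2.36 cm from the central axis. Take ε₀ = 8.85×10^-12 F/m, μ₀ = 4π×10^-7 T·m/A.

Through the whole plate area (πR² = 0.01683 m²), I_d = ε₀ πR² dE/dt = 5.928×10^-3 A.
An Ampèrian loop of radius r encloses a fraction (r/R)² of I_d. Then B·2πr = μ₀ I_d (r/R)², giving B = μ₀ I_d r/(2πR²) = 5.22×10^-9 T.

5.22×10^-9 T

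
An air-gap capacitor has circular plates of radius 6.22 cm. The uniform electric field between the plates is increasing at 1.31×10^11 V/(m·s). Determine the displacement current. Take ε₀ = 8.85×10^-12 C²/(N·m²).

0.0141 A

I_d = ε₀ A (dE/dt) = (8.85×10^-12)(0.01215 m²)(1.31×10^11) = 0.0141 A.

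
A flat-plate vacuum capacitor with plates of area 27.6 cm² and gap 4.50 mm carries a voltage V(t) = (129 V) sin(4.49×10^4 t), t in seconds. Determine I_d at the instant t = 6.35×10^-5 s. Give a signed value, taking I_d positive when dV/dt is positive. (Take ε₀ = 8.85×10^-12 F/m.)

-3.01×10^-5 A

dE/dt = (V₀ω/d)·cos(ωt) with ωt = 2.85115 rad: (129)(4.49×10^4)(-0.9581)/(4.50×10^-3) = -1.233×10^9 V/(m·s).
I_d = ε₀ A dE/dt = (8.85×10^-12)(2.76×10^-3)(-1.233×10^9) = -3.01×10^-5 A.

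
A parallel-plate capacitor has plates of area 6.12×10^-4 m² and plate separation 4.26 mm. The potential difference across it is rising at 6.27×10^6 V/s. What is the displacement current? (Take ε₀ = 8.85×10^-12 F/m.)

7.97×10^-6 A

The displacement current equals the charging current C dV/dt. With C = ε₀A/d = (8.85×10^-12)(6.12×10^-4)/(4.26×10^-3) = 1.271×10^-12 F, I_d = (1.271×10^-12)(6.27×10^6) = 7.97×10^-6 A.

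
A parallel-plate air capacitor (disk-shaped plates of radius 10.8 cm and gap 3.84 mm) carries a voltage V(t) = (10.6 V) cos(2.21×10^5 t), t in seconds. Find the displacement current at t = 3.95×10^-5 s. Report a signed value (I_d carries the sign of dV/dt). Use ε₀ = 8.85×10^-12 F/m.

-1.27×10^-4 A

dV/dt = (10.6)(2.21×10^5)·−sin(8.7295) = -1.501×10^6 V/s.
I_d = C dV/dt with C = ε₀A/d = (8.85×10^-12)(0.03664)/(3.84×10^-3) = 8.444×10^-11 F, so I_d = (8.444×10^-11)(-1.501×10^6) = -1.27×10^-4 A.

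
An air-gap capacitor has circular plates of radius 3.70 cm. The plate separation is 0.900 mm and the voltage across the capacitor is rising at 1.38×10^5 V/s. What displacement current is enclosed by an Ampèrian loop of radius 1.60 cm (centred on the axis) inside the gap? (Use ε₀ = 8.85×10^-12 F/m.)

1.09×10^-6 A

dE/dt = (dV/dt)/d = 1.533×10^8 V/(m·s); I_d = ε₀(πR²)(dE/dt) = (8.85×10^-12)(4.301×10^-3)(1.533×10^8) = 5.835×10^-6 A.
The field is uniform, so I_d,enc = I_d (r/R)² = (5.835×10^-6)(1.60/3.70)² = 1.09×10^-6 A.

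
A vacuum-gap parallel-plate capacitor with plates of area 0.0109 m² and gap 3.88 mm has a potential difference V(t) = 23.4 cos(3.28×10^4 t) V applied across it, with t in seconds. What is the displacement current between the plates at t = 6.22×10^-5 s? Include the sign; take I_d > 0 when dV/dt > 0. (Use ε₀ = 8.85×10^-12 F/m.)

dE/dt = (V₀ω/d)·−sin(ωt) with ωt = 2.04016 rad: (23.4)(3.28×10^4)(-0.8919)/(3.88×10^-3) = -1.764×10^8 V/(m·s).
I_d = ε₀ A dE/dt = (8.85×10^-12)(0.0109)(-1.764×10^8) = -1.70×10^-5 A.

-1.70×10^-5 A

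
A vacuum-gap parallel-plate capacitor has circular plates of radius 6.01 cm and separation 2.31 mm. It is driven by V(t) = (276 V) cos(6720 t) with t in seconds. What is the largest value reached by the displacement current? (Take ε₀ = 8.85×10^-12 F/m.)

8.06×10^-5 A

(dE/dt)_max = V₀ω/d = 8.029×10^8 V/(m·s); ω = 6720 rad/s.
I_d,max = ε₀ A (dE/dt)_max = (8.85×10^-12)(0.01135)(8.029×10^8) = 8.06×10^-5 A.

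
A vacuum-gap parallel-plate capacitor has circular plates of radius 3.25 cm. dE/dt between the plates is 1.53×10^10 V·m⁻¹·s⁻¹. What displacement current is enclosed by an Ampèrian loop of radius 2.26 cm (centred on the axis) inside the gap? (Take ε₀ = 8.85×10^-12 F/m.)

2.17×10^-4 A

Total displacement current: I_d = ε₀(πR²)(dE/dt) = (8.85×10^-12)(3.318×10^-3)(1.53×10^10) = 4.493×10^-4 A.
Through an area πr² the displacement current is I_d·(πr²/πR²) = I_d (r/R)² = 2.17×10^-4 A.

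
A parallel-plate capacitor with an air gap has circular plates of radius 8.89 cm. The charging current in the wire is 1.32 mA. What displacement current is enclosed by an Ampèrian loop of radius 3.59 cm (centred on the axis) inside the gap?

2.15×10^-4 A

Between the plates the displacement current equals the wire current: I_d = 1.32 mA = 1.32×10^-3 A.
Since J_d is uniform, the enclosed fraction is (r/R)² = 0.1631, giving I_d,enc = 2.15×10^-4 A.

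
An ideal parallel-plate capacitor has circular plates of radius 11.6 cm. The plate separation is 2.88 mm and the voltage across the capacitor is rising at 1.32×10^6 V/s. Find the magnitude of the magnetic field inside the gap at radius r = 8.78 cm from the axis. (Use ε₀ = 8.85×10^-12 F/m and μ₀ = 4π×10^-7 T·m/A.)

dE/dt = (dV/dt)/d = 4.583×10^8 V/(m·s); I_d = ε₀(πR²)(dE/dt) = (8.85×10^-12)(0.04227)(4.583×10^8) = 1.714×10^-4 A.
An Ampèrian loop of radius r encloses a fraction (r/R)² of I_d. Then B·2πr = μ₀ I_d (r/R)², giving B = μ₀ I_d r/(2πR²) = 2.24×10^-10 T.

2.24×10^-10 T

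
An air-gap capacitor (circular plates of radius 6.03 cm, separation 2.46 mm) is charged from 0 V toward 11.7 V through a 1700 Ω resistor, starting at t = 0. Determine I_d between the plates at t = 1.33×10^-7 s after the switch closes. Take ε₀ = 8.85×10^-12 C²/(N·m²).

With C = ε₀A/d = (8.85×10^-12)(0.01142)/(2.46×10^-3) = 4.108×10^-11 F, the time constant is τ = RC = 6.984×10^-8 s, so t/τ = 1.904 and e^(−t/τ) = 0.1490.
I_d = I_cond = (V₀/R) e^(−t/τ) = (6.882×10^-3)(0.1490) = 1.03×10^-3 A.

1.03×10^-3 A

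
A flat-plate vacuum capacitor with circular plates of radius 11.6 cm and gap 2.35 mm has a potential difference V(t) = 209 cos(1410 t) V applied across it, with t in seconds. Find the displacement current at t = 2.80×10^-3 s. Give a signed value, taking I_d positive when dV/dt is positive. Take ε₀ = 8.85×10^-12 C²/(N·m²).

3.39×10^-5 A

C = ε₀A/d = (8.85×10^-12)(0.04227)/(2.35×10^-3) = 1.592×10^-10 F. dV/dt = V₀ω·−sin(ωt); at ωt = 3.948 rad this factor is 0.7218.
I_d = C dV/dt = (1.592×10^-10)(209)(1410)(0.7218) = 3.39×10^-5 A.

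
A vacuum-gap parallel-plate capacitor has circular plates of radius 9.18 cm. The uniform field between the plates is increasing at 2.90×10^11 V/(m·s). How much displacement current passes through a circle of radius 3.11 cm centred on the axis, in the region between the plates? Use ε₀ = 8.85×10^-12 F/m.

I_d = ε₀ dΦ_E/dt = ε₀ πR² (dE/dt) = (8.85×10^-12)(0.02647)(2.90×10^11) = 0.06794 A through the full plate area.
Since J_d is uniform, the enclosed fraction is (r/R)² = 0.1148, giving I_d,enc = 7.80×10^-3 A.

7.80×10^-3 A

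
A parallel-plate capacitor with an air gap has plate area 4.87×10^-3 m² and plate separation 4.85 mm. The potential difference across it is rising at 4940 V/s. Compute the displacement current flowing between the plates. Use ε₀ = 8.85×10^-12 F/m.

4.39×10^-8 A

C = ε₀A/d = (8.85×10^-12)(4.87×10^-3)/(4.85×10^-3) = 8.886×10^-12 F.
I_d = C dV/dt = (8.886×10^-12)(4940) = 4.39×10^-8 A.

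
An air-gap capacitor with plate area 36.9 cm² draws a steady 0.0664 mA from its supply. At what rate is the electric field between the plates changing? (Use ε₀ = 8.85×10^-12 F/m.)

2.03×10^9 V/(m·s)

The displacement current between the plates equals the conduction current, I_d = 0.0664 mA.
Then dE/dt = I_d/(ε₀A) = 2.03×10^9 V/(m·s).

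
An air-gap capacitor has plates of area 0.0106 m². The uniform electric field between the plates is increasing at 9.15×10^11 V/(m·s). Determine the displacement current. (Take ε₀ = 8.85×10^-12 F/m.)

With a uniform field, Φ_E = EA, so I_d = ε₀ A dE/dt = 0.0858 A.

0.0858 A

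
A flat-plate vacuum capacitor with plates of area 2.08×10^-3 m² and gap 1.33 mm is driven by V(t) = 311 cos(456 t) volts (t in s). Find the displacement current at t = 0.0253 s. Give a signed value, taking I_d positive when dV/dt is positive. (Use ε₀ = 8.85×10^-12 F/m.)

C = ε₀A/d = (8.85×10^-12)(2.08×10^-3)/(1.33×10^-3) = 1.384×10^-11 F. dV/dt = V₀ω·−sin(ωt); at ωt = 11.5368 rad this factor is 0.8571.
I_d = C dV/dt = (1.384×10^-11)(311)(456)(0.8571) = 1.68×10^-6 A.

1.68×10^-6 A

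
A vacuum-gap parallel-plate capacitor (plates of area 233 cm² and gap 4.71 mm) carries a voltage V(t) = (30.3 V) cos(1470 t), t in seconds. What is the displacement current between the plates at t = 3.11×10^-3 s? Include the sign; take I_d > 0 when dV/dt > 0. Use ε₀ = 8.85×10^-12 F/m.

1.93×10^-6 A

dV/dt = (30.3)(1470)·−sin(4.5717) = 4.410×10^4 V/s.
I_d = C dV/dt with C = ε₀A/d = (8.85×10^-12)(0.0233)/(4.71×10^-3) = 4.378×10^-11 F, so I_d = (4.378×10^-11)(4.410×10^4) = 1.93×10^-6 A.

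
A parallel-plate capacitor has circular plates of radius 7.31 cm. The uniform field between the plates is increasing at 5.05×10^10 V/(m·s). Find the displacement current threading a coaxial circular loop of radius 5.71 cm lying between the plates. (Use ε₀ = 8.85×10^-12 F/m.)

Through the whole plate area (πR² = 0.01679 m²), I_d = ε₀ πR² dE/dt = 7.504×10^-3 A.
Through an area πr² the displacement current is I_d·(πr²/πR²) = I_d (r/R)² = 4.58×10^-3 A.

4.58×10^-3 A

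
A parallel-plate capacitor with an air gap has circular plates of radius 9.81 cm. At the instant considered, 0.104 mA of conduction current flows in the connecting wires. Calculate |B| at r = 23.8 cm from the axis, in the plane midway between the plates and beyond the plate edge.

8.74×10^-11 T

No conduction current crosses the gap, so I_d there equals the 1.04×10^-4 A in the leads.
With r > R the enclosed displacement current is the full I_d; B = μ₀ I_d / (2πr) = 8.74×10^-11 T.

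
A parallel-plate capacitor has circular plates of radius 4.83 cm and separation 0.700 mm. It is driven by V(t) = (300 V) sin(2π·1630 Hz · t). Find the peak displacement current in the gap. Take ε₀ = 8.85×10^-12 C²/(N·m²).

2.85×10^-4 A

The displacement current equals the conduction current C dV/dt, which peaks at C V₀ ω.
With C = ε₀A/d = (8.85×10^-12)(7.329×10^-3)/(7.00×10^-4) = 9.266×10^-11 F and ω = 2πf = 1.024×10^4 rad/s, I_d,max = (9.266×10^-11)(300)(1.024×10^4) = 2.85×10^-4 A.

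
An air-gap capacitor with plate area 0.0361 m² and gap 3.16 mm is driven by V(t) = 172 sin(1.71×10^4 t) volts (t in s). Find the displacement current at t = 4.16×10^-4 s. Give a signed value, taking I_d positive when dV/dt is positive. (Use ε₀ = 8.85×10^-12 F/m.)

dV/dt = (172)(1.71×10^4)·cos(7.1136) = 1.984×10^6 V/s.
I_d = C dV/dt with C = ε₀A/d = (8.85×10^-12)(0.0361)/(3.16×10^-3) = 1.011×10^-10 F, so I_d = (1.011×10^-10)(1.984×10^6) = 2.01×10^-4 A.

2.01×10^-4 A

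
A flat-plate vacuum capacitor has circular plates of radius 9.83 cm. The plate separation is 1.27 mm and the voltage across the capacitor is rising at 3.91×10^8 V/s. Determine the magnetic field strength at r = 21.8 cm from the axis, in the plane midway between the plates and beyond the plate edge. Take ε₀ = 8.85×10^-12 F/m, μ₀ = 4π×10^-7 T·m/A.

With E = V/d, dE/dt = 3.079×10^11 V/(m·s) and πR² = 0.03036 m², giving I_d = ε₀ πR² dE/dt = 0.08273 A.
For r ≥ R the full I_d is enclosed: B = μ₀ I_d/(2πr) = (4π×10^-7)(0.08273)/(2π·0.218) = 7.59×10^-8 T.

7.59×10^-8 T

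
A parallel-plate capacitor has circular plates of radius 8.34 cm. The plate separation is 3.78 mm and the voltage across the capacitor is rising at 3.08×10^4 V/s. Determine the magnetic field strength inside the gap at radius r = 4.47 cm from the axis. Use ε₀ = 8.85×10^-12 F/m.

dE/dt = (dV/dt)/d = 8.148×10^6 V/(m·s); I_d = ε₀(πR²)(dE/dt) = (8.85×10^-12)(0.02185)(8.148×10^6) = 1.576×10^-6 A.
An Ampèrian loop of radius r encloses a fraction (r/R)² of I_d. Then B·2πr = μ₀ I_d (r/R)², giving B = μ₀ I_d r/(2πR²) = 2.03×10^-12 T.

2.03×10^-12 T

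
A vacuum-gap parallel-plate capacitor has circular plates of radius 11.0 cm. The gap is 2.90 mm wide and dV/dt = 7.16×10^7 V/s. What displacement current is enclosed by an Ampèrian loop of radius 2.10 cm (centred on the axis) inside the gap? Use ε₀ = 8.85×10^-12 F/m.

I_d = C dV/dt with C = ε₀πR²/d = 1.160×10^-10 F, so I_d = (1.160×10^-10)(7.16×10^7) = 8.306×10^-3 A.
The field is uniform, so I_d,enc = I_d (r/R)² = (8.306×10^-3)(2.10/11.0)² = 3.03×10^-4 A.

3.03×10^-4 A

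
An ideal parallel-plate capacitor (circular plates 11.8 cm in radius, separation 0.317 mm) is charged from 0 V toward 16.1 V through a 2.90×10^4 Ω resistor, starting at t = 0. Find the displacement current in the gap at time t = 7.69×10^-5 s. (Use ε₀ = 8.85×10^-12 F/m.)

6.33×10^-5 A

C = ε₀A/d = (8.85×10^-12)(0.04374)/(3.17×10^-4) = 1.221×10^-9 F and τ = RC = 3.541×10^-5 s. I_d in the gap equals the RC charging current.
I_d(t) = (V₀/R) e^(−t/τ) = 5.552×10^-4 · e^(−2.172) = 6.33×10^-5 A.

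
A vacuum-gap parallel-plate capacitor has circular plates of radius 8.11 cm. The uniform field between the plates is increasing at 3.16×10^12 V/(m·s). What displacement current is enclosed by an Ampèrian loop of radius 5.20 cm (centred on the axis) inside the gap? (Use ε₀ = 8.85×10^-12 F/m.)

0.238 A

Total displacement current: I_d = ε₀(πR²)(dE/dt) = (8.85×10^-12)(0.02066)(3.16×10^12) = 0.5778 A.
Since J_d is uniform, the enclosed fraction is (r/R)² = 0.4111, giving I_d,enc = 0.238 A.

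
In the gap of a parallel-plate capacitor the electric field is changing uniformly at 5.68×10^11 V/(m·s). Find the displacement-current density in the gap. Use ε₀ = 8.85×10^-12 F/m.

5.03 A/m²

The displacement-current density is ε₀ ∂E/∂t = (8.85×10^-12)(5.68×10^11) = 5.03 A/m².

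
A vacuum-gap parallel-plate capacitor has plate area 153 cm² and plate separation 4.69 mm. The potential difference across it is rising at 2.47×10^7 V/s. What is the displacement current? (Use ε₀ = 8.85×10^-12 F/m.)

7.13×10^-4 A

The displacement current equals the charging current C dV/dt. With C = ε₀A/d = (8.85×10^-12)(0.0153)/(4.69×10^-3) = 2.887×10^-11 F, I_d = (2.887×10^-11)(2.47×10^7) = 7.13×10^-4 A.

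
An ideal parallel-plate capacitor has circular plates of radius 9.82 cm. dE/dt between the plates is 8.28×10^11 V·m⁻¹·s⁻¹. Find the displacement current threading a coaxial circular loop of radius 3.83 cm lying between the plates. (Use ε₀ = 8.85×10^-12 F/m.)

0.0338 A

Through the whole plate area (πR² = 0.03030 m²), I_d = ε₀ πR² dE/dt = 0.2220 A.
Since J_d is uniform, the enclosed fraction is (r/R)² = 0.1521, giving I_d,enc = 0.0338 A.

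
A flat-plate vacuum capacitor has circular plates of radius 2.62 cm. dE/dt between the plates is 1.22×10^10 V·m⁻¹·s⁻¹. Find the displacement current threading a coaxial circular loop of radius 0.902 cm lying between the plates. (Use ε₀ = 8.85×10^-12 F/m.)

Through the whole plate area (πR² = 2.157×10^-3 m²), I_d = ε₀ πR² dE/dt = 2.329×10^-4 A.
The field is uniform, so I_d,enc = I_d (r/R)² = (2.329×10^-4)(0.902/2.62)² = 2.76×10^-5 A.

2.76×10^-5 A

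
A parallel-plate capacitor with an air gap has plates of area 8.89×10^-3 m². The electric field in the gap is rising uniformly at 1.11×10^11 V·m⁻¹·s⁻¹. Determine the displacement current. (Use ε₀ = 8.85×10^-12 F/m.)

8.73×10^-3 A

I_d = ε₀ A (dE/dt) = (8.85×10^-12)(8.89×10^-3 m²)(1.11×10^11) = 8.73×10^-3 A.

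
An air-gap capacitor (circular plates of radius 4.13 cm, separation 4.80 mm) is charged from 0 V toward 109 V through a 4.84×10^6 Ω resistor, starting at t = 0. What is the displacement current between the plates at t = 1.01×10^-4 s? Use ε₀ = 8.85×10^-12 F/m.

C = ε₀A/d = (8.85×10^-12)(5.359×10^-3)/(4.80×10^-3) = 9.881×10^-12 F, so τ = RC = 4.782×10^-5 s.
The conduction current is I(t) = (V₀/R) e^(−t/τ), and the displacement current between the plates equals it.
t/τ = 2.112; I_d = (109/4.84×10^6) · e^(−2.112) = (2.252×10^-5)(0.1210) = 2.72×10^-6 A.

2.72×10^-6 A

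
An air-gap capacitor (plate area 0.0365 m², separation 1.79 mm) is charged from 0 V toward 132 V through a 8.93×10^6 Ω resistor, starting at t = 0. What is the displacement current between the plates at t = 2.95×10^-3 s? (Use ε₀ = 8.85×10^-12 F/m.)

C = ε₀A/d = (8.85×10^-12)(0.0365)/(1.79×10^-3) = 1.805×10^-10 F and τ = RC = 1.612×10^-3 s. I_d in the gap equals the RC charging current.
I_d(t) = (V₀/R) e^(−t/τ) = 1.478×10^-5 · e^(−1.830) = 2.37×10^-6 A.

2.37×10^-6 A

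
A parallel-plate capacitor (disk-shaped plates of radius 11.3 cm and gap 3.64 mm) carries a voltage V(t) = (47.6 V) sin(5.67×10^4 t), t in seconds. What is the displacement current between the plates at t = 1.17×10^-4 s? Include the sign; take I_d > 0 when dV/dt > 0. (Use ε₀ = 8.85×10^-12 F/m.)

2.47×10^-4 A

dE/dt = (V₀ω/d)·cos(ωt) with ωt = 6.6339 rad: (47.6)(5.67×10^4)(0.9391)/(3.64×10^-3) = 6.963×10^8 V/(m·s).
I_d = ε₀ A dE/dt = (8.85×10^-12)(0.04011)(6.963×10^8) = 2.47×10^-4 A.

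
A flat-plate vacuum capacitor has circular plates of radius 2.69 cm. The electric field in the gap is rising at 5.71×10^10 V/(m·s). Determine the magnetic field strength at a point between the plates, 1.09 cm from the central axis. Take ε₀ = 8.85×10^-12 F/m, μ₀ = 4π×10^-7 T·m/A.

Total displacement current: I_d = ε₀(πR²)(dE/dt) = (8.85×10^-12)(2.273×10^-3)(5.71×10^10) = 1.149×10^-3 A.
An Ampèrian loop of radius r encloses a fraction (r/R)² of I_d. Then B·2πr = μ₀ I_d (r/R)², giving B = μ₀ I_d r/(2πR²) = 3.46×10^-9 T.

3.46×10^-9 T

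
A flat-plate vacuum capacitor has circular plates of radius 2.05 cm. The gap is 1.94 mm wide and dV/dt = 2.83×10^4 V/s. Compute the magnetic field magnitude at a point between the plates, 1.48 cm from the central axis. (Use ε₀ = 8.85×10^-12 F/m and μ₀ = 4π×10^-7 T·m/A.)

dE/dt = (dV/dt)/d = 1.459×10^7 V/(m·s); I_d = ε₀(πR²)(dE/dt) = (8.85×10^-12)(1.320×10^-3)(1.459×10^7) = 1.704×10^-7 A.
∮B·dl = μ₀ I_d,enc with I_d,enc = I_d r²/R² = 8.881×10^-8 A; so B = μ₀ I_d,enc/(2πr) = 1.20×10^-12 T.

1.20×10^-12 T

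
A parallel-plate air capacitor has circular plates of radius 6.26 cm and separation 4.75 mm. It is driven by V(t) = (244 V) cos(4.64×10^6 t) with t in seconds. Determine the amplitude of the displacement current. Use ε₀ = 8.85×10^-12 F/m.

(dE/dt)_max = V₀ω/d = 2.383×10^11 V/(m·s); ω = 4.64×10^6 rad/s.
I_d,max = ε₀ A (dE/dt)_max = (8.85×10^-12)(0.01231)(2.383×10^11) = 0.0260 A.

0.0260 A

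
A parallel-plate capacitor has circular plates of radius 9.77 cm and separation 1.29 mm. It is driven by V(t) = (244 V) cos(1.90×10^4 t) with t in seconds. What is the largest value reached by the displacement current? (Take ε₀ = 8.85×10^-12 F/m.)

(dE/dt)_max = V₀ω/d = 3.594×10^9 V/(m·s); ω = 1.90×10^4 rad/s.
I_d,max = ε₀ A (dE/dt)_max = (8.85×10^-12)(0.02999)(3.594×10^9) = 9.54×10^-4 A.

9.54×10^-4 A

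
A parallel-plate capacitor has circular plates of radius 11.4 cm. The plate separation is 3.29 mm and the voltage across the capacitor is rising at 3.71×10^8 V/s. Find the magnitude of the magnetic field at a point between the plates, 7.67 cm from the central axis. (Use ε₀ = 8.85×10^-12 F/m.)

dE/dt = (dV/dt)/d = 1.128×10^11 V/(m·s); I_d = ε₀(πR²)(dE/dt) = (8.85×10^-12)(0.04083)(1.128×10^11) = 0.04076 A.
For r < R the Ampère–Maxwell law gives B(2πr) = μ₀ I_d (r²/R²), so B = μ₀ I_d r/(2πR²) = (4π×10^-7)(0.04076)(0.0767)/(2π·0.114²) = 4.81×10^-8 T.

4.81×10^-8 T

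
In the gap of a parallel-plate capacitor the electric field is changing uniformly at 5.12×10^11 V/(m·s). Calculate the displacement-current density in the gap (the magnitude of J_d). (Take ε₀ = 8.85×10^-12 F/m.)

J_d = ε₀ dE/dt = (8.85×10^-12)(5.12×10^11) = 4.53 A/m².

4.53 A/m²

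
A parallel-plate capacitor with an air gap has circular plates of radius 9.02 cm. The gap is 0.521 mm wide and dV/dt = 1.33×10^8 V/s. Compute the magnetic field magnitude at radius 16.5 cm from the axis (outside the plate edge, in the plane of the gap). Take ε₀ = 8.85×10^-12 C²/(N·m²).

7.00×10^-8 T

With E = V/d, dE/dt = 2.553×10^11 V/(m·s) and πR² = 0.02556 m², giving I_d = ε₀ πR² dE/dt = 0.05775 A.
For r ≥ R the full I_d is enclosed: B = μ₀ I_d/(2πr) = (4π×10^-7)(0.05775)/(2π·0.165) = 7.00×10^-8 T.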